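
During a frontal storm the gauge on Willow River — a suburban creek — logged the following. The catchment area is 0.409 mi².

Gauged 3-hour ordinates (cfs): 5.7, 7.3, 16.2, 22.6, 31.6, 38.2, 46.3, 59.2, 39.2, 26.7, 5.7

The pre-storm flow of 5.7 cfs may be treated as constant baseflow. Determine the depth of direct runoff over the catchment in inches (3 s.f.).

Direct runoff: 0.0, 1.6, 10.5, 16.9, 25.9, 32.5, 40.6, 53.5, 33.5, 21.0, 0.0 cfs; ΣQ_DR = 236.0 cfs.
V = ΣQ_DR · Δt = 236.0 × 10800 s = 2.549 × 10^6 ft³.
Over A = 0.409 mi², depth = V / A = 2.68 in.

d ≈ 2.68 in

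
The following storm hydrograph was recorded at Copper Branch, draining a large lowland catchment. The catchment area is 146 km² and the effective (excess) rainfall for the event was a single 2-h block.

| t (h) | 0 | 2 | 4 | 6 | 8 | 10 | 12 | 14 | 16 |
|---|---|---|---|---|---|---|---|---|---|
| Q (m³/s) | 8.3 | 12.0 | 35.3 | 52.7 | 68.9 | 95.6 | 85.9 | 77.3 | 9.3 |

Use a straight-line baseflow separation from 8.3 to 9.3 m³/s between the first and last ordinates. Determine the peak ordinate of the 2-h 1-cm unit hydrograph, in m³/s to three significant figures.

Direct runoff: 0.00, 3.58, 26.75, 44.02, 60.10, 86.67, 76.85, 68.12, 0.00 m³/s; ΣQ_DR = 366.1 m³/s, peak = 86.67 m³/s.
Runoff depth d = ΣQ_DR·Δt / A = 366.1 × 7200 / (146 km²) = 18.05 mm.
The 1-cm UH is the DRH scaled by (10 mm)/d, so U_p = 86.67 × 10/18.05 = 48.0 m³/s.

U_p ≈ 48.0 m³/s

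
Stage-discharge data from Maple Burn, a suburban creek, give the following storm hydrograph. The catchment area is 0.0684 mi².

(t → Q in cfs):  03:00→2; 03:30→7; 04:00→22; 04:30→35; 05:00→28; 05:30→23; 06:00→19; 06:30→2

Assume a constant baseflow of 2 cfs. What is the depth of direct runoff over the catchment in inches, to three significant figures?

d ≈ 1.38 in

Direct runoff: 0.0, 5.0, 20.0, 33.0, 26.0, 21.0, 17.0, 0.0 cfs; ΣQ_DR = 122.0 cfs.
V = ΣQ_DR · Δt = 122.0 × 1800 s = 2.196 × 10^5 ft³.
Over A = 0.0684 mi², depth = V / A = 1.38 in.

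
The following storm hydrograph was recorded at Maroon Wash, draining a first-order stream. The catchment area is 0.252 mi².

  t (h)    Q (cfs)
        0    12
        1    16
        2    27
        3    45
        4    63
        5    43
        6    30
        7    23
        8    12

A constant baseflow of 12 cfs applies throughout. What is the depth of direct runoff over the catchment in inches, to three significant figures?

Direct runoff: 0.0, 4.0, 15.0, 33.0, 51.0, 31.0, 18.0, 11.0, 0.0 cfs; ΣQ_DR = 163.0 cfs.
V = ΣQ_DR · Δt = 163.0 × 3600 s = 5.868 × 10^5 ft³.
Over A = 0.252 mi², depth = V / A = 1.00 in.

d ≈ 1.00 in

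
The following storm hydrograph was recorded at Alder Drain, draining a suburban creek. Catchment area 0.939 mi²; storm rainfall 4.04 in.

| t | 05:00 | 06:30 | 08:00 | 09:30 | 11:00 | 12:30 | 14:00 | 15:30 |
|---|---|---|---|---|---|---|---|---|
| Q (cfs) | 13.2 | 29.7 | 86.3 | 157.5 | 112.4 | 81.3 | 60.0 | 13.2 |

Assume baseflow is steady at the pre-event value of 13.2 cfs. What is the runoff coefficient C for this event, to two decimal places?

ΣQ_DR = 448.0 cfs; V = ΣQ_DR·Δt = 2.419 × 10^6 ft³.
Runoff depth d = V / A = 1.109 in.
C = d / P = 1.109 / 4.04 = 0.27.

C ≈ 0.27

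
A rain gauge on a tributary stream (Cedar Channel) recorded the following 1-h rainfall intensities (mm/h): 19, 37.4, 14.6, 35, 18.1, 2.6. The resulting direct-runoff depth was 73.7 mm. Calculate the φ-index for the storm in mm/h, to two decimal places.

φ ≈ 10.08 mm/h

Only the 5 blocks with intensity above φ contribute runoff: 19, 37.4, 14.6, 35, 18.1 mm/h.
Σ(I−φ)·Δt = d  ⇒  (19+37.4+14.6+35+18.1 − 5φ)·1 = 73.7
φ = (124.1 − 73.7/1) / 5 = 10.08 mm/h.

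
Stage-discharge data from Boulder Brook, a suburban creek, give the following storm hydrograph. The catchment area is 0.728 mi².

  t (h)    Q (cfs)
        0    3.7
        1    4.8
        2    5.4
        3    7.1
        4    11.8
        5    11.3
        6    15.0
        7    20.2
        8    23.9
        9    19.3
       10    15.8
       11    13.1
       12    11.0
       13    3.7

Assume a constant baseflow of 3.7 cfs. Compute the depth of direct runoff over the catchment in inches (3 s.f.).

Direct runoff: 0.0, 1.1, 1.7, 3.4, 8.1, 7.6, 11.3, 16.5, 20.2, 15.6, 12.1, 9.4, 7.3, 0.0 cfs; ΣQ_DR = 114.3 cfs.
V = ΣQ_DR · Δt = 114.3 × 3600 s = 4.115 × 10^5 ft³.
Over A = 0.728 mi², depth = V / A = 0.243 in.

d ≈ 0.243 in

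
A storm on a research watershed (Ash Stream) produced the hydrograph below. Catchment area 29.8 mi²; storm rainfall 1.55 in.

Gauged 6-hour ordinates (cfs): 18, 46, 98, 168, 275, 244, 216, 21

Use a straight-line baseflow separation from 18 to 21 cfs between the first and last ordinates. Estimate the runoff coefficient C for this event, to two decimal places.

ΣQ_DR = 930.0 cfs; V = ΣQ_DR·Δt = 2.009 × 10^7 ft³.
Runoff depth d = V / A = 0.2902 in.
C = d / P = 0.2902 / 1.55 = 0.19.

C ≈ 0.19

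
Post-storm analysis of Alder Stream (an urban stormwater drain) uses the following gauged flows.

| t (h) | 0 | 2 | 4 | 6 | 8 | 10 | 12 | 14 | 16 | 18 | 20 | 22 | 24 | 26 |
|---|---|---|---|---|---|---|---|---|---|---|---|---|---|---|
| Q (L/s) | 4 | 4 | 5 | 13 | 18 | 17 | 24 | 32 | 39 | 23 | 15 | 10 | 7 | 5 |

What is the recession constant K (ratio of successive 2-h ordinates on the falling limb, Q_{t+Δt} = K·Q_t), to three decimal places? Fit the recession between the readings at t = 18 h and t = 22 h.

Using the recession-limb readings at t = 18 h and t = 22 h: Q falls from 23 to 10 L/s over 2 intervals.
K = (Q₂/Q₁)^(1/2) = (10/23)^(1/2) = 0.659.

K ≈ 0.659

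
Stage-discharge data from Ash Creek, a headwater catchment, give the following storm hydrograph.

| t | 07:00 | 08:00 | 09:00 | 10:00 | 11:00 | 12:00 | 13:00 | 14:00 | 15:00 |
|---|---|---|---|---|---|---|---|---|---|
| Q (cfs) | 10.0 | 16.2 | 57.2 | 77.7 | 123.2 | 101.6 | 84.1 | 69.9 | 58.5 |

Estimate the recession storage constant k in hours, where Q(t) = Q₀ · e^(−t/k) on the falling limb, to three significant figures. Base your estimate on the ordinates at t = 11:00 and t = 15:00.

On the falling limb, Q drops from 123.2 to 58.5 cfs between t = 11:00 and t = 15:00 (Δt = 4 h).
k = −Δt / ln(Q₂/Q₁) = −4 / ln(58.5/123.2) = 5.37 h.

k ≈ 5.37 h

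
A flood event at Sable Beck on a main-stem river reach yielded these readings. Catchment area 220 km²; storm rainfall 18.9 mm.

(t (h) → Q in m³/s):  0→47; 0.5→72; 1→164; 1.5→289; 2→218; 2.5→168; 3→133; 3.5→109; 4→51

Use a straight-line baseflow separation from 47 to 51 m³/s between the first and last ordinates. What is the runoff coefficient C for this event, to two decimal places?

ΣQ_DR = 810.0 m³/s; V = ΣQ_DR·Δt = 1.458 × 10^6 m³.
Runoff depth d = V / A = 6.627 mm.
C = d / P = 6.627 / 18.9 = 0.35.

C ≈ 0.35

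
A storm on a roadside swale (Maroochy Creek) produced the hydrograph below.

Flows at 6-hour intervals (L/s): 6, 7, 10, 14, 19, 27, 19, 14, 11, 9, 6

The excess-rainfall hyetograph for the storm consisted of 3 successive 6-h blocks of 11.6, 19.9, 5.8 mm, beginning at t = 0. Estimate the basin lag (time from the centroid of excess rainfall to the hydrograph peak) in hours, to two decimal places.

Centroid of excess rainfall: t_c = Σ P_i·t̄_i / ΣP_i = 8.0670 h (block centres at 3, 9, 15 h).
Hydrograph peak occurs at t = 30 h, so basin lag t_L = 30 − 8.0670 = 21.93 h.

t_L ≈ 21.93 h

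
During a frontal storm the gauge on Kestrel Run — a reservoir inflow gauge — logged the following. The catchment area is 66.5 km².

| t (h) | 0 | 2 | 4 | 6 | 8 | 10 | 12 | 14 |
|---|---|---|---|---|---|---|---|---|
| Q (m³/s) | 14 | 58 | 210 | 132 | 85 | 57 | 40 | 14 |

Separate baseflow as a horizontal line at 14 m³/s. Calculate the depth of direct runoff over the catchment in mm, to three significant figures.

Direct runoff: 0.0, 44.0, 196.0, 118.0, 71.0, 43.0, 26.0, 0.0 m³/s; ΣQ_DR = 498.0 m³/s.
V = ΣQ_DR · Δt = 498.0 × 7200 s = 3.586 × 10^6 m³.
Over A = 66.5 km², depth = V / A = 53.9 mm.

d ≈ 53.9 mm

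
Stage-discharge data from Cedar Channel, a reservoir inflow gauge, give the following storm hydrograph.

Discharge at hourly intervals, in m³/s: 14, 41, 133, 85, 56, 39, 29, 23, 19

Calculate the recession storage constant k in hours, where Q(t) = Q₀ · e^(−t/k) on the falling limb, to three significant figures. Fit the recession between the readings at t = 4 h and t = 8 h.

On the falling limb, Q drops from 56 to 19 m³/s between t = 4 h and t = 8 h (Δt = 4 h).
k = −Δt / ln(Q₂/Q₁) = −4 / ln(19/56) = 3.70 h.

k ≈ 3.70 h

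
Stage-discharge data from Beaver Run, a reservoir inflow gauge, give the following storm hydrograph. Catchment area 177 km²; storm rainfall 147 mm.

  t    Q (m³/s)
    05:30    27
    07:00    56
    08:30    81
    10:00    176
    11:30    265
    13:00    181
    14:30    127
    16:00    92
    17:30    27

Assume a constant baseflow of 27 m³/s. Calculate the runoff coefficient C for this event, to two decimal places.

C ≈ 0.16

ΣQ_DR = 789.0 m³/s; V = ΣQ_DR·Δt = 4.261 × 10^6 m³.
Runoff depth d = V / A = 24.07 mm.
C = d / P = 24.07 / 147 = 0.16.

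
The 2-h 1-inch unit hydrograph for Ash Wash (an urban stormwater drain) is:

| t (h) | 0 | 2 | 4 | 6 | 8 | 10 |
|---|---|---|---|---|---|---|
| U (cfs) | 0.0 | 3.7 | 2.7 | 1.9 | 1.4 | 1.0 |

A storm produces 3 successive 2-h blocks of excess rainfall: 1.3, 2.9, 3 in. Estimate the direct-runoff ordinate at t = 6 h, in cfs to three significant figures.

By discrete convolution, Q_j = Σ (P_i / 1 in) · U_{j−i}.
At t = 6 h (j=3): Q = (1.3/1)·1.9 + (2.9/1)·2.7 + (3/1)·3.7 = 21.4 cfs.

Q ≈ 21.4 cfs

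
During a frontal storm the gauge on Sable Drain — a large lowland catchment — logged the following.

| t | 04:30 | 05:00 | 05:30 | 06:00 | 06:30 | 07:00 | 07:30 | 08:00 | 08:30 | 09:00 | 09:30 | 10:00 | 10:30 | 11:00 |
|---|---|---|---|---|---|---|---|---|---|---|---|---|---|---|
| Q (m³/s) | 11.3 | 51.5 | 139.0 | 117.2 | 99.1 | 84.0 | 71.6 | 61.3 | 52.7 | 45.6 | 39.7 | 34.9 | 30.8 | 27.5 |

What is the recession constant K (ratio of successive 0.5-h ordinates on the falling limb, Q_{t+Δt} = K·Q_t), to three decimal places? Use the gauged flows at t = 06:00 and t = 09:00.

K ≈ 0.854

Using the recession-limb readings at t = 06:00 and t = 09:00: Q falls from 117.2 to 45.6 m³/s over 6 intervals.
K = (Q₂/Q₁)^(1/6) = (45.6/117.2)^(1/6) = 0.854.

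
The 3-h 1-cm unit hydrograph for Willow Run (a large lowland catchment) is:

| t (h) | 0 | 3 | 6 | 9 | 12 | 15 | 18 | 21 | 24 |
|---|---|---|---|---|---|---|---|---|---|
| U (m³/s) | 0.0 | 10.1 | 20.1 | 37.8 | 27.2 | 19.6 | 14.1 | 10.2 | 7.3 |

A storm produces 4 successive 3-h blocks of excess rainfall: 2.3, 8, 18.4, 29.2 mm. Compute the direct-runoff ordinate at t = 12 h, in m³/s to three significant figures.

Q ≈ 103 m³/s

By discrete convolution, Q_j = Σ (P_i / 10 mm) · U_{j−i}.
At t = 12 h (j=4): Q = (2.3/10)·27.2 + (8/10)·37.8 + (18.4/10)·20.1 + (29.2/10)·10.1 = 103 m³/s.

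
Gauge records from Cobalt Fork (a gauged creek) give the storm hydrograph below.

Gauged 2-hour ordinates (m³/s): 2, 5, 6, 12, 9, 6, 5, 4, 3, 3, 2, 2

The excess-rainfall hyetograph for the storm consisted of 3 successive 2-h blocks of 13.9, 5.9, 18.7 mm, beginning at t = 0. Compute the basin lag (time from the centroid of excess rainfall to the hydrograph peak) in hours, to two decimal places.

Centroid of excess rainfall: t_c = Σ P_i·t̄_i / ΣP_i = 3.2494 h (block centres at 1, 3, 5 h).
Hydrograph peak occurs at t = 6 h, so basin lag t_L = 6 − 3.2494 = 2.75 h.

t_L ≈ 2.75 h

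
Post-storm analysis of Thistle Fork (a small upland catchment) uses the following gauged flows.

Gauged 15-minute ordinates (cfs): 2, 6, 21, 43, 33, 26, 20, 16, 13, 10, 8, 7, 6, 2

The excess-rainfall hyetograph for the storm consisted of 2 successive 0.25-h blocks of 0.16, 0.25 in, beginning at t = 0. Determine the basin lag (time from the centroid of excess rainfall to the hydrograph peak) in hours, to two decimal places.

Centroid of excess rainfall: t_c = Σ P_i·t̄_i / ΣP_i = 0.2774 h (block centres at 0.125, 0.375 h).
Hydrograph peak occurs at t = 0.75 h, so basin lag t_L = 0.75 − 0.2774 = 0.47 h.

t_L ≈ 0.47 h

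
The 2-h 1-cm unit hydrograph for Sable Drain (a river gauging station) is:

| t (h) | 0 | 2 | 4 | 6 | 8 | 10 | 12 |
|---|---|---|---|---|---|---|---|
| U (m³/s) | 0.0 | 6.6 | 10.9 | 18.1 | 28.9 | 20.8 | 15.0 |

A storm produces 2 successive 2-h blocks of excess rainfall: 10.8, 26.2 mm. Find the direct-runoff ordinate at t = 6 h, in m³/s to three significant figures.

By discrete convolution, Q_j = Σ (P_i / 10 mm) · U_{j−i}.
At t = 6 h (j=3): Q = (10.8/10)·18.1 + (26.2/10)·10.9 = 48.1 m³/s.

Q ≈ 48.1 m³/s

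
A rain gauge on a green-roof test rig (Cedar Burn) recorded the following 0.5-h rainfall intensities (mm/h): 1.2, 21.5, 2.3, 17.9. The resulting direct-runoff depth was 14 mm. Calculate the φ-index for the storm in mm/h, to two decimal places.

Only the 2 blocks with intensity above φ contribute runoff: 21.5, 17.9 mm/h.
Σ(I−φ)·Δt = d  ⇒  (21.5+17.9 − 2φ)·0.5 = 14
φ = (39.40 − 14/0.5) / 2 = 5.70 mm/h.

φ ≈ 5.70 mm/h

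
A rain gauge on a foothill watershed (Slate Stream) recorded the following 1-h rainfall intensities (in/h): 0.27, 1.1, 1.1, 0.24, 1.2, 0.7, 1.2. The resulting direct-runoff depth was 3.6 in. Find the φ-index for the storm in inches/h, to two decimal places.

φ ≈ 0.34 in/h

Only the 5 blocks with intensity above φ contribute runoff: 1.1, 1.1, 1.2, 0.7, 1.2 in/h.
Σ(I−φ)·Δt = d  ⇒  (1.1+1.1+1.2+0.7+1.2 − 5φ)·1 = 3.6
φ = (5.300 − 3.6/1) / 5 = 0.34 in/h.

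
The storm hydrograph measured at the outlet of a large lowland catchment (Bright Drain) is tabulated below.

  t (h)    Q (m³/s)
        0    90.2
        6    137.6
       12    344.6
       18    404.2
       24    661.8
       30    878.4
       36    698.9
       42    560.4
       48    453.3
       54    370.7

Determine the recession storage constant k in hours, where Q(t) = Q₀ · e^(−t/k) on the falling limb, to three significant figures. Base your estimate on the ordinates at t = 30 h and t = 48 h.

k ≈ 27.2 h

On the falling limb, Q drops from 878.4 to 453.3 m³/s between t = 30 h and t = 48 h (Δt = 18 h).
k = −Δt / ln(Q₂/Q₁) = −18 / ln(453.3/878.4) = 27.2 h.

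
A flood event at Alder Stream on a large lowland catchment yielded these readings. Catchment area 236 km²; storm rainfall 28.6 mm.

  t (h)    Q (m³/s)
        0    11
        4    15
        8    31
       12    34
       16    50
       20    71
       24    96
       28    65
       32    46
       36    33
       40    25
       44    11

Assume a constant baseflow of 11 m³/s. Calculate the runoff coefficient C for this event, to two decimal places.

C ≈ 0.76

ΣQ_DR = 356.0 m³/s; V = ΣQ_DR·Δt = 5.126 × 10^6 m³.
Runoff depth d = V / A = 21.72 mm.
C = d / P = 21.72 / 28.6 = 0.76.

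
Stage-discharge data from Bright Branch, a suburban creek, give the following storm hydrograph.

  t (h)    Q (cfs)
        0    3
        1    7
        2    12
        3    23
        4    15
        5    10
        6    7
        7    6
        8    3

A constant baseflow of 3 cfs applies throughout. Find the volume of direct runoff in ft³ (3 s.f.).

V ≈ 2.12 × 10^5 ft³

Direct-runoff ordinates (Q − Q_b): 0.0, 4.0, 9.0, 20.0, 12.0, 7.0, 4.0, 3.0, 0.0 cfs.
ΣQ_DR = 59.00 cfs.
With Δt = 1 h = 3600 s, V = ΣQ_DR · Δt = 59.00 × 3600 = 2.12 × 10^5 ft³.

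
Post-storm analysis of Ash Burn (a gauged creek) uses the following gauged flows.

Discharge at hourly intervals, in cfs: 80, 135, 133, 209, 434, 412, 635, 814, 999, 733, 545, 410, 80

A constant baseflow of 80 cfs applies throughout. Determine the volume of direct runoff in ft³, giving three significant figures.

V ≈ 1.65 × 10^7 ft³

Direct-runoff ordinates (Q − Q_b): 0.0, 55.0, 53.0, 129.0, 354.0, 332.0, 555.0, 734.0, 919.0, 653.0, 465.0, 330.0, 0.0 cfs.
ΣQ_DR = 4579 cfs.
With Δt = 1 h = 3600 s, V = ΣQ_DR · Δt = 4579 × 3600 = 1.65 × 10^7 ft³.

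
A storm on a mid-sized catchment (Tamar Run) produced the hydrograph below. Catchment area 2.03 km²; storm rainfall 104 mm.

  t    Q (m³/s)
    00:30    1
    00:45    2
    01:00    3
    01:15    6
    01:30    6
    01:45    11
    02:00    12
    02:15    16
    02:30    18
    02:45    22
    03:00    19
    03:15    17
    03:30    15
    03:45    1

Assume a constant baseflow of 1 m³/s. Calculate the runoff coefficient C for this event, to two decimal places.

C ≈ 0.58

ΣQ_DR = 135.0 m³/s; V = ΣQ_DR·Δt = 1.215 × 10^5 m³.
Runoff depth d = V / A = 59.85 mm.
C = d / P = 59.85 / 104 = 0.58.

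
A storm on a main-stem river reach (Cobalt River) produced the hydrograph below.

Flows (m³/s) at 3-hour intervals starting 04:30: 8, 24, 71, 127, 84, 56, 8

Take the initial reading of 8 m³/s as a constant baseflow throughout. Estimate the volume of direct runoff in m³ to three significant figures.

Direct-runoff ordinates (Q − Q_b): 0.0, 16.0, 63.0, 119.0, 76.0, 48.0, 0.0 m³/s.
ΣQ_DR = 322.0 m³/s.
With Δt = 3 h = 10800 s, V = ΣQ_DR · Δt = 322.0 × 10800 = 3.48 × 10^6 m³.

V ≈ 3.48 × 10^6 m³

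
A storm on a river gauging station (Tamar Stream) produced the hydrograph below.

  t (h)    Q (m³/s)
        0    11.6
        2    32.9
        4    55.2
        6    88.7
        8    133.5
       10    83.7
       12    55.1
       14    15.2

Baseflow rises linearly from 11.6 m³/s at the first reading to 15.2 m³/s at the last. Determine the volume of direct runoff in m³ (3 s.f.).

V ≈ 2.65 × 10^6 m³

Direct-runoff ordinates (Q − Q_b): 0.00, 20.79, 42.57, 75.56, 119.84, 69.53, 40.41, 0.00 m³/s.
ΣQ_DR = 368.7 m³/s.
With Δt = 2 h = 7200 s, V = ΣQ_DR · Δt = 368.7 × 7200 = 2.65 × 10^6 m³.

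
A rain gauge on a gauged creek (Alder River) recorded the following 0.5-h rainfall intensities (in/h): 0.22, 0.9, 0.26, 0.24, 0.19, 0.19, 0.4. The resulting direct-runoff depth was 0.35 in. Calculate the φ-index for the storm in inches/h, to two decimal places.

Only the 2 blocks with intensity above φ contribute runoff: 0.9, 0.4 in/h.
Σ(I−φ)·Δt = d  ⇒  (0.9+0.4 − 2φ)·0.5 = 0.35
φ = (1.300 − 0.35/0.5) / 2 = 0.30 in/h.

φ ≈ 0.30 in/h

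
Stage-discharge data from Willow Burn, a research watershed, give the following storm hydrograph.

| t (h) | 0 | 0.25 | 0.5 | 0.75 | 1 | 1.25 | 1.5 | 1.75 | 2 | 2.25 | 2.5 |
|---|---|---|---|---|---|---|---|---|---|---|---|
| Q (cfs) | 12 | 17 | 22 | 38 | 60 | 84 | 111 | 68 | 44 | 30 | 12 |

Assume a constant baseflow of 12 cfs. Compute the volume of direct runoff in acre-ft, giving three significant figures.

Direct-runoff ordinates (Q − Q_b): 0.0, 5.0, 10.0, 26.0, 48.0, 72.0, 99.0, 56.0, 32.0, 18.0, 0.0 cfs.
ΣQ_DR = 366.0 cfs.
With Δt = 0.25 h = 900 s, V = ΣQ_DR · Δt = 366.0 × 900 = 3.29 × 10^5 ft³ = 7.56 acre-ft.

V ≈ 7.56 acre-ft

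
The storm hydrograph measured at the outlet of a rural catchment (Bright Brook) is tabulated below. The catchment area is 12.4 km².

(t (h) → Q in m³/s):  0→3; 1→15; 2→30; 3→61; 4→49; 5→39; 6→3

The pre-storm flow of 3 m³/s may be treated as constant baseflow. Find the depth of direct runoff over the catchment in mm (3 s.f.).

d ≈ 52.0 mm

Direct runoff: 0.0, 12.0, 27.0, 58.0, 46.0, 36.0, 0.0 m³/s; ΣQ_DR = 179.0 m³/s.
V = ΣQ_DR · Δt = 179.0 × 3600 s = 6.444 × 10^5 m³.
Over A = 12.4 km², depth = V / A = 52.0 mm.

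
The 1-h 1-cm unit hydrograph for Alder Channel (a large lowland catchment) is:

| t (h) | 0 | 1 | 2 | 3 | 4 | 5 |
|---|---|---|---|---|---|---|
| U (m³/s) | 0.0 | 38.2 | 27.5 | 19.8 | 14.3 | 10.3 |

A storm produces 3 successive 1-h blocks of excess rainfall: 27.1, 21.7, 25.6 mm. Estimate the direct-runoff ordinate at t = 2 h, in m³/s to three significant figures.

By discrete convolution, Q_j = Σ (P_i / 10 mm) · U_{j−i}.
At t = 2 h (j=2): Q = (27.1/10)·27.5 + (21.7/10)·38.2 + (25.6/10)·0.0 = 157 m³/s.

Q ≈ 157 m³/s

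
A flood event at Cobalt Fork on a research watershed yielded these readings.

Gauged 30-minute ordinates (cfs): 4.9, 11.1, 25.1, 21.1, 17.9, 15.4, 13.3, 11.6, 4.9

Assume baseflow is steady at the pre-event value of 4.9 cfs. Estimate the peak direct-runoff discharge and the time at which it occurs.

Subtracting baseflow gives direct-runoff ordinates: 0.0, 6.2, 20.2, 16.2, 13.0, 10.5, 8.4, 6.7, 0.0 cfs.
The maximum is 20.2 cfs, occurring at the reading for t = 1 h.

Q_p = 20.2 cfs at t = 1 h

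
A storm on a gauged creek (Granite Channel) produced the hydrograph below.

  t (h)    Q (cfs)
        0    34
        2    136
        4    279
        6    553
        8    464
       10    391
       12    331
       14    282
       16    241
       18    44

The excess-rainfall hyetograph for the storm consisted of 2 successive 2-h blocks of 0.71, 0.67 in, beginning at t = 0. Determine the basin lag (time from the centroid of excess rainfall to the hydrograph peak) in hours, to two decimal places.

Centroid of excess rainfall: t_c = Σ P_i·t̄_i / ΣP_i = 1.9710 h (block centres at 1, 3 h).
Hydrograph peak occurs at t = 6 h, so basin lag t_L = 6 − 1.9710 = 4.03 h.

t_L ≈ 4.03 h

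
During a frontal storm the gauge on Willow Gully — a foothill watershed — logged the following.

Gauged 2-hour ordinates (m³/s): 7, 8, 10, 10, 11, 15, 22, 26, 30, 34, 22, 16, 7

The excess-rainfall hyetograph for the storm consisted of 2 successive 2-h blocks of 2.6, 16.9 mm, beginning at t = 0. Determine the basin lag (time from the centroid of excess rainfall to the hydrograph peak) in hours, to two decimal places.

Centroid of excess rainfall: t_c = Σ P_i·t̄_i / ΣP_i = 2.7333 h (block centres at 1, 3 h).
Hydrograph peak occurs at t = 18 h, so basin lag t_L = 18 − 2.7333 = 15.27 h.

t_L ≈ 15.27 h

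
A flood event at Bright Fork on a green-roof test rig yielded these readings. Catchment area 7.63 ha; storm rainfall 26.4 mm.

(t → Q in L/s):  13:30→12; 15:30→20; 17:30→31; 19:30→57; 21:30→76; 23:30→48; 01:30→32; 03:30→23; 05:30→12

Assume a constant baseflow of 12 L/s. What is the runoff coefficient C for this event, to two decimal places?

C ≈ 0.73

ΣQ_DR = 203.0 L/s; V = ΣQ_DR·Δt = 1.462 × 10^6 L.
Runoff depth d = V / A = 19.16 mm.
C = d / P = 19.16 / 26.4 = 0.73.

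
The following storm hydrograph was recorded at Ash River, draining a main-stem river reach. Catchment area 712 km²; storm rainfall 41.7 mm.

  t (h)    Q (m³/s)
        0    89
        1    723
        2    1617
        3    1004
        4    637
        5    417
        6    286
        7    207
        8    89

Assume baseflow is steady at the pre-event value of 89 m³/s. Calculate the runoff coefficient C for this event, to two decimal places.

C ≈ 0.52

ΣQ_DR = 4268 m³/s; V = ΣQ_DR·Δt = 1.536 × 10^7 m³.
Runoff depth d = V / A = 21.58 mm.
C = d / P = 21.58 / 41.7 = 0.52.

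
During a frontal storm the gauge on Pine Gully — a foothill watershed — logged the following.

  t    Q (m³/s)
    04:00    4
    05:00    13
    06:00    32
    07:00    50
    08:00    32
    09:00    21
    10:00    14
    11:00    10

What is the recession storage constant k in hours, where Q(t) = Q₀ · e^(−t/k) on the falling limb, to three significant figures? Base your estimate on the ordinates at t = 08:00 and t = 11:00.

On the falling limb, Q drops from 32 to 10 m³/s between t = 08:00 and t = 11:00 (Δt = 3 h).
k = −Δt / ln(Q₂/Q₁) = −3 / ln(10/32) = 2.58 h.

k ≈ 2.58 h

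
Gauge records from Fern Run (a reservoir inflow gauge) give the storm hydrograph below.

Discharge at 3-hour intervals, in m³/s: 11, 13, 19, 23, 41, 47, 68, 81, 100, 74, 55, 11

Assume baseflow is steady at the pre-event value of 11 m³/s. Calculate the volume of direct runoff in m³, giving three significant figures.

V ≈ 4.44 × 10^6 m³

Direct-runoff ordinates (Q − Q_b): 0.0, 2.0, 8.0, 12.0, 30.0, 36.0, 57.0, 70.0, 89.0, 63.0, 44.0, 0.0 m³/s.
ΣQ_DR = 411.0 m³/s.
With Δt = 3 h = 10800 s, V = ΣQ_DR · Δt = 411.0 × 10800 = 4.44 × 10^6 m³.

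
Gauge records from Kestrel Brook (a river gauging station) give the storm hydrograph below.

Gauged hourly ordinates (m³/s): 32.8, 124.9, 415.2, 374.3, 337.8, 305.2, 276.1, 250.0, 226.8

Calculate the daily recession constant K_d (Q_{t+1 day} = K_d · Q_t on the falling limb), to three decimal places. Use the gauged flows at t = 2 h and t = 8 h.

K_d ≈ 0.089

Between t = 2 h and t = 8 h the flow falls from 415.2 to 226.8 m³/s over 6×1 h = 6 h.
Per-interval ratio K = (226.8/415.2)^(1/6) = 0.9041; K_d = K^(24/1) = 0.089.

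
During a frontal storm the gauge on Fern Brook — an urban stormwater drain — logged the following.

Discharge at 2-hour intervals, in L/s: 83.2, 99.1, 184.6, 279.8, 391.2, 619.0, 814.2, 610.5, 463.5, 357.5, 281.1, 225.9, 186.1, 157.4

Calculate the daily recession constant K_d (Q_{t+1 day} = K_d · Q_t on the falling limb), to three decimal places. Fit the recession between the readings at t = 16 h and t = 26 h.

Between t = 16 h and t = 26 h the flow falls from 463.5 to 157.4 L/s over 5×2 h = 10 h.
Per-interval ratio K = (157.4/463.5)^(1/5) = 0.8057; K_d = K^(24/2) = 0.075.

K_d ≈ 0.075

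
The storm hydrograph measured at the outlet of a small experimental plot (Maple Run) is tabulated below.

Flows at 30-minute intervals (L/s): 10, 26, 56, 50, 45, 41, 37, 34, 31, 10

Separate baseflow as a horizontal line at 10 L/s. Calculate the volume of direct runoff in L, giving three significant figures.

V ≈ 4.32 × 10^5 L

Direct-runoff ordinates (Q − Q_b): 0.0, 16.0, 46.0, 40.0, 35.0, 31.0, 27.0, 24.0, 21.0, 0.0 L/s.
ΣQ_DR = 240.0 L/s.
With Δt = 0.5 h = 1800 s, V = ΣQ_DR · Δt = 240.0 × 1800 = 4.32 × 10^5 L.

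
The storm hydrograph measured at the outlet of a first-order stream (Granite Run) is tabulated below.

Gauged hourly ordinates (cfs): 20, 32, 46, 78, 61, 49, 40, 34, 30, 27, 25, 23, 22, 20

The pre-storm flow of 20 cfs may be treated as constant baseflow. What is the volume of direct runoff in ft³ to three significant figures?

Direct-runoff ordinates (Q − Q_b): 0.0, 12.0, 26.0, 58.0, 41.0, 29.0, 20.0, 14.0, 10.0, 7.0, 5.0, 3.0, 2.0, 0.0 cfs.
ΣQ_DR = 227.0 cfs.
With Δt = 1 h = 3600 s, V = ΣQ_DR · Δt = 227.0 × 3600 = 8.17 × 10^5 ft³.

V ≈ 8.17 × 10^5 ft³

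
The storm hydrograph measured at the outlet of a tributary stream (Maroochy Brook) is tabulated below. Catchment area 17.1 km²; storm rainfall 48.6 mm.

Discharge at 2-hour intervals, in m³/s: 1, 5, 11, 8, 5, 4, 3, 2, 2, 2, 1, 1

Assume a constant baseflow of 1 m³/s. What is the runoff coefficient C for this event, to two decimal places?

ΣQ_DR = 33.00 m³/s; V = ΣQ_DR·Δt = 2.376 × 10^5 m³.
Runoff depth d = V / A = 13.89 mm.
C = d / P = 13.89 / 48.6 = 0.29.

C ≈ 0.29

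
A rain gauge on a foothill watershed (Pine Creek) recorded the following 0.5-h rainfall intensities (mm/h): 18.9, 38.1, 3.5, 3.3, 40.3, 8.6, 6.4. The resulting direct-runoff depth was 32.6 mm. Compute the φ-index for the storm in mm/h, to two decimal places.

φ ≈ 10.70 mm/h

Only the 3 blocks with intensity above φ contribute runoff: 18.9, 38.1, 40.3 mm/h.
Σ(I−φ)·Δt = d  ⇒  (18.9+38.1+40.3 − 3φ)·0.5 = 32.6
φ = (97.30 − 32.6/0.5) / 3 = 10.70 mm/h.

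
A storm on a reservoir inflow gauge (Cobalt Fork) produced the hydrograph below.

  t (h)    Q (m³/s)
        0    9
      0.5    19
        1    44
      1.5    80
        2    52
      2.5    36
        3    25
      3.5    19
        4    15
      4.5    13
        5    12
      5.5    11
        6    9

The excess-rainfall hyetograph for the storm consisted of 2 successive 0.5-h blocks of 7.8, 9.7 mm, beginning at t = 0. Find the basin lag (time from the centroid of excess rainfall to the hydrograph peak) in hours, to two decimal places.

t_L ≈ 0.97 h

Centroid of excess rainfall: t_c = Σ P_i·t̄_i / ΣP_i = 0.5271 h (block centres at 0.25, 0.75 h).
Hydrograph peak occurs at t = 1.5 h, so basin lag t_L = 1.5 − 0.5271 = 0.97 h.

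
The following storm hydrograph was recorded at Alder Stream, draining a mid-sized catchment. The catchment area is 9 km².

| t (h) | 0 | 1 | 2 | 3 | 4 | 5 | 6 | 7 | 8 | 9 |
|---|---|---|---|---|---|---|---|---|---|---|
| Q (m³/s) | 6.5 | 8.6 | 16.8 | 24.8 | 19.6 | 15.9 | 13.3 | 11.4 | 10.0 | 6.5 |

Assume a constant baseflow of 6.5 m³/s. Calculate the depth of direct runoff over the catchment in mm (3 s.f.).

Direct runoff: 0.0, 2.1, 10.3, 18.3, 13.1, 9.4, 6.8, 4.9, 3.5, 0.0 m³/s; ΣQ_DR = 68.40 m³/s.
V = ΣQ_DR · Δt = 68.40 × 3600 s = 2.462 × 10^5 m³.
Over A = 9 km², depth = V / A = 27.4 mm.

d ≈ 27.4 mm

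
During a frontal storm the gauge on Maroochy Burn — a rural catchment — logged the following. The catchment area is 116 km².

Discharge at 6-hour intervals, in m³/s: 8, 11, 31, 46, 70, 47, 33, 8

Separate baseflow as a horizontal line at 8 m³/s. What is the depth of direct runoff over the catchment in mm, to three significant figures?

d ≈ 35.4 mm

Direct runoff: 0.0, 3.0, 23.0, 38.0, 62.0, 39.0, 25.0, 0.0 m³/s; ΣQ_DR = 190.0 m³/s.
V = ΣQ_DR · Δt = 190.0 × 21600 s = 4.104 × 10^6 m³.
Over A = 116 km², depth = V / A = 35.4 mm.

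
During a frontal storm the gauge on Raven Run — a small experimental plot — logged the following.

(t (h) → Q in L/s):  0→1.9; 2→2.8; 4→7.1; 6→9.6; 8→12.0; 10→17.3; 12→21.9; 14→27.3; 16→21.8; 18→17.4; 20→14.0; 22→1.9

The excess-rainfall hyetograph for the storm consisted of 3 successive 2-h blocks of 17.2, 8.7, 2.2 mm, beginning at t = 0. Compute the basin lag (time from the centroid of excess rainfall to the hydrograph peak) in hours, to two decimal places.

Centroid of excess rainfall: t_c = Σ P_i·t̄_i / ΣP_i = 1.9324 h (block centres at 1, 3, 5 h).
Hydrograph peak occurs at t = 14 h, so basin lag t_L = 14 − 1.9324 = 12.07 h.

t_L ≈ 12.07 h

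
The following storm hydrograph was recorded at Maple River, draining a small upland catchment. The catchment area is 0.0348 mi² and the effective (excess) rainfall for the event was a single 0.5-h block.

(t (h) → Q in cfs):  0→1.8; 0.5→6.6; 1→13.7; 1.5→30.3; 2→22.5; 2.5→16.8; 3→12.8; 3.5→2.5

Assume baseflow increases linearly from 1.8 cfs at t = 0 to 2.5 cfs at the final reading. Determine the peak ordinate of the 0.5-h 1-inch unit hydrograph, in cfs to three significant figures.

Direct runoff: 0.00, 4.70, 11.70, 28.20, 20.30, 14.50, 10.40, 0.00 cfs; ΣQ_DR = 89.80 cfs, peak = 28.20 cfs.
Runoff depth d = ΣQ_DR·Δt / A = 89.80 × 1800 / (0.0348 mi²) = 1.999 in.
The 1-inch UH is the DRH scaled by (1 in)/d, so U_p = 28.20 × 1/1.999 = 14.1 cfs.

U_p ≈ 14.1 cfs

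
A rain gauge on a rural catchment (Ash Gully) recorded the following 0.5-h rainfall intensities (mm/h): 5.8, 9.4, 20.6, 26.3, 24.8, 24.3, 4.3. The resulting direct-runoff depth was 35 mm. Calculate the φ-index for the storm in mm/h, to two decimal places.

Only the 5 blocks with intensity above φ contribute runoff: 9.4, 20.6, 26.3, 24.8, 24.3 mm/h.
Σ(I−φ)·Δt = d  ⇒  (9.4+20.6+26.3+24.8+24.3 − 5φ)·0.5 = 35
φ = (105.4 − 35/0.5) / 5 = 7.08 mm/h.

φ ≈ 7.08 mm/h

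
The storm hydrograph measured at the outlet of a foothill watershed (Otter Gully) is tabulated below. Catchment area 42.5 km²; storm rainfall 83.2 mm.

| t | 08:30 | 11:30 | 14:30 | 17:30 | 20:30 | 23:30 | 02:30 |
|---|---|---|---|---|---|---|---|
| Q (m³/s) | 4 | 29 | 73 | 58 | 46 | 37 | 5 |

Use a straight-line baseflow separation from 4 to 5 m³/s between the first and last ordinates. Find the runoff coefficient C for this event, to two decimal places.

C ≈ 0.67

ΣQ_DR = 220.5 m³/s; V = ΣQ_DR·Δt = 2.381 × 10^6 m³.
Runoff depth d = V / A = 56.03 mm.
C = d / P = 56.03 / 83.2 = 0.67.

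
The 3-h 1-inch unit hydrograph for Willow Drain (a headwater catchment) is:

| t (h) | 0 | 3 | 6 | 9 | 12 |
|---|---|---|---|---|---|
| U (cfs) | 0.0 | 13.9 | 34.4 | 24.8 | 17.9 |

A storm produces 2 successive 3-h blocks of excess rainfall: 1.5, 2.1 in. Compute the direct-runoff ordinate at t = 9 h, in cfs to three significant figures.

Q ≈ 109 cfs

By discrete convolution, Q_j = Σ (P_i / 1 in) · U_{j−i}.
At t = 9 h (j=3): Q = (1.5/1)·24.8 + (2.1/1)·34.4 = 109 cfs.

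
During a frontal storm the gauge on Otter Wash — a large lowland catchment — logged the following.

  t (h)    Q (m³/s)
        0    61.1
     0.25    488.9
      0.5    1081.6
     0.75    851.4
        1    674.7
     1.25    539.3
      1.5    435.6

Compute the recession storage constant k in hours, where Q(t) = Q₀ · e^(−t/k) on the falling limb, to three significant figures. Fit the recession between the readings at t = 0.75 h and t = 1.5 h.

k ≈ 1.12 h

On the falling limb, Q drops from 851.4 to 435.6 m³/s between t = 0.75 h and t = 1.5 h (Δt = 0.75 h).
k = −Δt / ln(Q₂/Q₁) = −0.75 / ln(435.6/851.4) = 1.12 h.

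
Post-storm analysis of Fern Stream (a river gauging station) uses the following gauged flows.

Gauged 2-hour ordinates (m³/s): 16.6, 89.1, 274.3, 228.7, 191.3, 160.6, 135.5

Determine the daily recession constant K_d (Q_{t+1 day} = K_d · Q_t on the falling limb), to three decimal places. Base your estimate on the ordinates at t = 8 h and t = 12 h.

Between t = 8 h and t = 12 h the flow falls from 191.3 to 135.5 m³/s over 2×2 h = 4 h.
Per-interval ratio K = (135.5/191.3)^(1/2) = 0.8416; K_d = K^(24/2) = 0.126.

K_d ≈ 0.126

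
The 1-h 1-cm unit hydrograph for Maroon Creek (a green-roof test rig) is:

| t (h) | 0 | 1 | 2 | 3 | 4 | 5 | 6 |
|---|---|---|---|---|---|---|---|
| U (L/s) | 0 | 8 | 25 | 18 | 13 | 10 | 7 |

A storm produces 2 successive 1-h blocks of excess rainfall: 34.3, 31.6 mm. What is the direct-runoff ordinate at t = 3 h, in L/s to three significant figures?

By discrete convolution, Q_j = Σ (P_i / 10 mm) · U_{j−i}.
At t = 3 h (j=3): Q = (34.3/10)·18 + (31.6/10)·25 = 141 L/s.

Q ≈ 141 L/s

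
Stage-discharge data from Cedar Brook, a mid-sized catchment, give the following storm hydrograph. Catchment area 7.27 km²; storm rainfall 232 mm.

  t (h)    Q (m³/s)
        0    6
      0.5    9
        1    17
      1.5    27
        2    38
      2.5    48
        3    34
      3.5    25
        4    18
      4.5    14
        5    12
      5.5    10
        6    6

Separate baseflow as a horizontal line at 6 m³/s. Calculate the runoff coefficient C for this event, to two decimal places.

ΣQ_DR = 186.0 m³/s; V = ΣQ_DR·Δt = 3.348 × 10^5 m³.
Runoff depth d = V / A = 46.05 mm.
C = d / P = 46.05 / 232 = 0.20.

C ≈ 0.20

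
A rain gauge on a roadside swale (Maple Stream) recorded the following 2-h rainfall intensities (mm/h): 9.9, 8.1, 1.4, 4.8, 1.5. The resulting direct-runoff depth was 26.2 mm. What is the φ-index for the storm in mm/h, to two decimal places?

φ ≈ 3.23 mm/h

Only the 3 blocks with intensity above φ contribute runoff: 9.9, 8.1, 4.8 mm/h.
Σ(I−φ)·Δt = d  ⇒  (9.9+8.1+4.8 − 3φ)·2 = 26.2
φ = (22.80 − 26.2/2) / 3 = 3.23 mm/h.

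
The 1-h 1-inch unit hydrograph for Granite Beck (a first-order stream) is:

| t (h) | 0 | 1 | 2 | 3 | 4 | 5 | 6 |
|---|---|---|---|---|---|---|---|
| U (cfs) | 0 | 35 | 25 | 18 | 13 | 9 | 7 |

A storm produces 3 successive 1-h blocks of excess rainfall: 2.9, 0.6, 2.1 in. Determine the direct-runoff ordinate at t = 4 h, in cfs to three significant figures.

By discrete convolution, Q_j = Σ (P_i / 1 in) · U_{j−i}.
At t = 4 h (j=4): Q = (2.9/1)·13 + (0.6/1)·18 + (2.1/1)·25 = 101 cfs.

Q ≈ 101 cfs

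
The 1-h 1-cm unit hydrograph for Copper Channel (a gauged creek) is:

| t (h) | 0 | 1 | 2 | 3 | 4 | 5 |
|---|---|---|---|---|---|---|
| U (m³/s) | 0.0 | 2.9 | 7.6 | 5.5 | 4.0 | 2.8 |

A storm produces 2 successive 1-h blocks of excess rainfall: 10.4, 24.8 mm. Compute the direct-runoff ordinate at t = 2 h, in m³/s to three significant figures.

Q ≈ 15.1 m³/s

By discrete convolution, Q_j = Σ (P_i / 10 mm) · U_{j−i}.
At t = 2 h (j=2): Q = (10.4/10)·7.6 + (24.8/10)·2.9 = 15.1 m³/s.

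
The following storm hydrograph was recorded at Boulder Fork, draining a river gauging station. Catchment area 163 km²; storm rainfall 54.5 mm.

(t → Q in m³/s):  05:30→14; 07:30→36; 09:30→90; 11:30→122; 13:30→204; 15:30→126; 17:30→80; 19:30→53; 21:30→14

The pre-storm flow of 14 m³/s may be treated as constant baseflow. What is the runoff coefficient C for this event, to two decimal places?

C ≈ 0.50

ΣQ_DR = 613.0 m³/s; V = ΣQ_DR·Δt = 4.414 × 10^6 m³.
Runoff depth d = V / A = 27.08 mm.
C = d / P = 27.08 / 54.5 = 0.50.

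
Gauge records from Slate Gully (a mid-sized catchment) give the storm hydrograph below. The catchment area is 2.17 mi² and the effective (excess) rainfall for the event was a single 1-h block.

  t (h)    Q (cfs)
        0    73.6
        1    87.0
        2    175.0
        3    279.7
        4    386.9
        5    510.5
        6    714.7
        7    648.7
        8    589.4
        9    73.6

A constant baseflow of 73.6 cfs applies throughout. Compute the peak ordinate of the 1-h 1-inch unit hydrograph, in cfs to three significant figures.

U_p ≈ 320 cfs

Direct runoff: 0.0, 13.4, 101.4, 206.1, 313.3, 436.9, 641.1, 575.1, 515.8, 0.0 cfs; ΣQ_DR = 2803 cfs, peak = 641.1 cfs.
Runoff depth d = ΣQ_DR·Δt / A = 2803 × 3600 / (2.17 mi²) = 2.002 in.
The 1-inch UH is the DRH scaled by (1 in)/d, so U_p = 641.1 × 1/2.002 = 320 cfs.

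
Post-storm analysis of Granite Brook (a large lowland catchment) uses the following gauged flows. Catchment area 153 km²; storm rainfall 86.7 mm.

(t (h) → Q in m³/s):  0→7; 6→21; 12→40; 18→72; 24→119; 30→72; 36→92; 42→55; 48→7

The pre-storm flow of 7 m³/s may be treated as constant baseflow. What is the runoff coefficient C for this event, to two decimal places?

C ≈ 0.69

ΣQ_DR = 422.0 m³/s; V = ΣQ_DR·Δt = 9.115 × 10^6 m³.
Runoff depth d = V / A = 59.58 mm.
C = d / P = 59.58 / 86.7 = 0.69.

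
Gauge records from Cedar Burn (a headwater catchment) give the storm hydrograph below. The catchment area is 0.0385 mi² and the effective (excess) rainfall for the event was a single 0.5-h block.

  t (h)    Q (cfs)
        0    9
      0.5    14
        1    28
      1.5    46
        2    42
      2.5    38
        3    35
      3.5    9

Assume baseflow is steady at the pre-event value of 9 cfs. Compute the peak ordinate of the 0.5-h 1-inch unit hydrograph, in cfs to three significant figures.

U_p ≈ 12.3 cfs

Direct runoff: 0.0, 5.0, 19.0, 37.0, 33.0, 29.0, 26.0, 0.0 cfs; ΣQ_DR = 149.0 cfs, peak = 37.0 cfs.
Runoff depth d = ΣQ_DR·Δt / A = 149.0 × 1800 / (0.0385 mi²) = 2.999 in.
The 1-inch UH is the DRH scaled by (1 in)/d, so U_p = 37.0 × 1/2.999 = 12.3 cfs.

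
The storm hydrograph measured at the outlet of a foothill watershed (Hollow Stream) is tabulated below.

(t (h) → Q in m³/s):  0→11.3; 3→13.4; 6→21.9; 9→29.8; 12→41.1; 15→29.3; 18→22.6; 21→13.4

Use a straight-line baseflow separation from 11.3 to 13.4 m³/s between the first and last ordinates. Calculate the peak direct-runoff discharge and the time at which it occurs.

Q_p = 28.60 m³/s at t = 12 h

Subtracting baseflow gives direct-runoff ordinates: 0.00, 1.80, 10.00, 17.60, 28.60, 16.50, 9.50, 0.00 m³/s.
The maximum is 28.60 m³/s, occurring at the reading for t = 12 h.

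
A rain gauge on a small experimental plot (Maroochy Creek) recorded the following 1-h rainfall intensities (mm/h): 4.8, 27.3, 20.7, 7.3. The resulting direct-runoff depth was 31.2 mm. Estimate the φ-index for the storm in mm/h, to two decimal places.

φ ≈ 8.40 mm/h

Only the 2 blocks with intensity above φ contribute runoff: 27.3, 20.7 mm/h.
Σ(I−φ)·Δt = d  ⇒  (27.3+20.7 − 2φ)·1 = 31.2
φ = (48.00 − 31.2/1) / 2 = 8.40 mm/h.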